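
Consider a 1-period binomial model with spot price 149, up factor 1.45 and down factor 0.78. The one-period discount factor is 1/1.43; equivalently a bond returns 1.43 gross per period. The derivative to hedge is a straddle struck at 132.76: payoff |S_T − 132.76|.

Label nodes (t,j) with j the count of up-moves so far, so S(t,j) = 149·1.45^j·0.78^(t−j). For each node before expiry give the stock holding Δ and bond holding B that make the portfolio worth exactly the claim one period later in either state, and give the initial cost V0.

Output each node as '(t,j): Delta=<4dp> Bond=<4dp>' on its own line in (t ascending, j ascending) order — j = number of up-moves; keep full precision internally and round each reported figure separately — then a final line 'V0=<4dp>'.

(0,0): Delta=0.6686 Bond=-42.7755
V0=56.8514

Since d<R<u, set p* = (R−d)/(u−d) = 0.9701; price each node as the discounted p*-expectation of its children.
Terminal payoffs: V(1,0)=16.5400, V(1,1)=83.2900
  t=0,j=0: stock 149.0000 → up 216.0500 (V=83.2900), down 116.2200 (V=16.5400). Price 56.8514; hedge Δ=0.6686, bond B=-42.7755.
The time-0 hedge costs 56.8514, which is the no-arbitrage price.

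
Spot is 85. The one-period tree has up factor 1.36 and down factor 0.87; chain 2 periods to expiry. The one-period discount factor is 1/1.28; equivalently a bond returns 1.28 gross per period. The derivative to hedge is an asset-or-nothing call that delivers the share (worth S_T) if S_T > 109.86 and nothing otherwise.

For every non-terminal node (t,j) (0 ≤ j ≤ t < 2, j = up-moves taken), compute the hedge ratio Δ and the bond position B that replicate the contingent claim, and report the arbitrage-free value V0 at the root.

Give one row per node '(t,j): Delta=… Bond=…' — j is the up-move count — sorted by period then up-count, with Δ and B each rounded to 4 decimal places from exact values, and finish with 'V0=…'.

Under the risk-neutral measure, an up-move has probability p* = (R−d)/(u−d) = 0.8367 and values discount at R = 1.28.
Terminal payoffs: V(2,0)=0.0000, V(2,1)=0.0000, V(2,2)=157.2160
(1,0): S=73.9500. Δ = (V_up−V_dn)/(S_up−S_dn) = (0.0000−0.0000)/(100.5720−64.3365) = 0.0000. V = [p*·0.0000 + (1−p*)·0.0000]/1.28 = 0.0000. B = V − Δ·S = 0.0000.
(1,1): S=115.6000. Δ = (V_up−V_dn)/(S_up−S_dn) = (157.2160−0.0000)/(157.2160−100.5720) = 2.7755. V = [p*·157.2160 + (1−p*)·0.0000]/1.28 = 102.7719. B = V − Δ·S = -218.0770.
(0,0): S=85.0000. Δ = (V_up−V_dn)/(S_up−S_dn) = (102.7719−0.0000)/(115.6000−73.9500) = 2.4675. V = [p*·102.7719 + (1−p*)·0.0000]/1.28 = 67.1819. B = V − Δ·S = -142.5567.
Each (Δ,B) replicates both successor values, so the strategy is self-financing and V0 is arbitrage-free.

(0,0): Delta=2.4675 Bond=-142.5567
(1,0): Delta=0.0000 Bond=0.0000
(1,1): Delta=2.7755 Bond=-218.0770
V0=67.1819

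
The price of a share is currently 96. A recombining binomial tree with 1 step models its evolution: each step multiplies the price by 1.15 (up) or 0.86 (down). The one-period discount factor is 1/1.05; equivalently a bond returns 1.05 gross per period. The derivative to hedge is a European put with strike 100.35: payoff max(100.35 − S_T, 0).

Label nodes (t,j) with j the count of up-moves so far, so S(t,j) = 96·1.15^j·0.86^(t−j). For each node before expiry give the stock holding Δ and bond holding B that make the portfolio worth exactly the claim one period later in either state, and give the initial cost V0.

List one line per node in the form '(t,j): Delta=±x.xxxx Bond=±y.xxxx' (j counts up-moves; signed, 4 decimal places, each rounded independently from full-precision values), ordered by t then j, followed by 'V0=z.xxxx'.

Since d<R<u, set p* = (R−d)/(u−d) = 0.6552; price each node as the discounted p*-expectation of its children.
Payoff layer (t=1): V(1,0)=17.7900, V(1,1)=0.0000
(0,0): S=96.0000. Δ = (V_up−V_dn)/(S_up−S_dn) = (0.0000−17.7900)/(110.4000−82.5600) = -0.6390. V = [p*·0.0000 + (1−p*)·17.7900]/1.05 = 5.8424. B = V − Δ·S = 67.1872.
The time-0 hedge costs 5.8424, which is the no-arbitrage price.

(0,0): Delta=-0.6390 Bond=67.1872
V0=5.8424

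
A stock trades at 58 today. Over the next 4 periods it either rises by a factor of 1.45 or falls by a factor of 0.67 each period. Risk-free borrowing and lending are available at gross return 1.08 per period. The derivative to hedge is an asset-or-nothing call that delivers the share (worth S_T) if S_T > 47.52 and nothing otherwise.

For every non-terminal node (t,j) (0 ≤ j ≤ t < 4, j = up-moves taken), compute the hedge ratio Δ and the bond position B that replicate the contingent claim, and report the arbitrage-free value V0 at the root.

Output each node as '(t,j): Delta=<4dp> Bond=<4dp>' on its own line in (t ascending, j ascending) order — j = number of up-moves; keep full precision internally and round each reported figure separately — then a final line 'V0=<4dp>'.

The replicating-portfolio and risk-neutral prices coincide; use p* = (1.08−0.67)/(1.45−0.67) = 0.5256 for the latter.
At expiry t=4: V(4,0)=0.0000, V(4,1)=0.0000, V(4,2)=54.7411, V(4,3)=118.4696, V(4,4)=256.3894
Node (3,0) S=17.4443: V=(p*·0.0000+(1−p*)·0.0000)/1.08=0.0000; Δ=(0.0000−0.0000)/(25.2942−11.6877)=0.0000; B=V−Δ·S=0.0000
Node (3,1) S=37.7525: V=(p*·54.7411+(1−p*)·0.0000)/1.08=26.6428; Δ=(54.7411−0.0000)/(54.7411−25.2942)=1.8590; B=V−Δ·S=-43.5382
Node (3,2) S=81.7032: V=(p*·118.4696+(1−p*)·54.7411)/1.08=81.7032; Δ=(118.4696−54.7411)/(118.4696−54.7411)=1.0000; B=V−Δ·S=0.0000
Node (3,3) S=176.8202: V=(p*·256.3894+(1−p*)·118.4696)/1.08=176.8203; Δ=(256.3894−118.4696)/(256.3894−118.4696)=1.0000; B=V−Δ·S=0.0000
Node (2,0) S=26.0362: V=(p*·26.6428+(1−p*)·0.0000)/1.08=12.9672; Δ=(26.6428−0.0000)/(37.7525−17.4443)=1.3119; B=V−Δ·S=-21.1902
Node (2,1) S=56.3470: V=(p*·81.7032+(1−p*)·26.6428)/1.08=51.4674; Δ=(81.7032−26.6428)/(81.7031−37.7525)=1.2528; B=V−Δ·S=-19.1229
Node (2,2) S=121.9450: V=(p*·176.8203+(1−p*)·81.7032)/1.08=121.9450; Δ=(176.8203−81.7032)/(176.8203−81.7032)=1.0000; B=V−Δ·S=0.0000
Node (1,0) S=38.8600: V=(p*·51.4674+(1−p*)·12.9672)/1.08=30.7449; Δ=(51.4674−12.9672)/(56.3470−26.0362)=1.2702; B=V−Δ·S=-18.6144
Node (1,1) S=84.1000: V=(p*·121.9450+(1−p*)·51.4674)/1.08=81.9568; Δ=(121.9450−51.4674)/(121.9450−56.3470)=1.0744; B=V−Δ·S=-8.3992
Node (0,0) S=58.0000: V=(p*·81.9568+(1−p*)·30.7449)/1.08=53.3925; Δ=(81.9568−30.7449)/(84.1000−38.8600)=1.1320; B=V−Δ·S=-12.2638
Check: Δ(0,0)·S0 + B(0,0) = 53.3925 = V0.

(0,0): Delta=1.1320 Bond=-12.2638
(1,0): Delta=1.2702 Bond=-18.6144
(1,1): Delta=1.0744 Bond=-8.3992
(2,0): Delta=1.3119 Bond=-21.1902
(2,1): Delta=1.2528 Bond=-19.1229
(2,2): Delta=1.0000 Bond=0.0000
(3,0): Delta=0.0000 Bond=0.0000
(3,1): Delta=1.8590 Bond=-43.5382
(3,2): Delta=1.0000 Bond=0.0000
(3,3): Delta=1.0000 Bond=0.0000
V0=53.3925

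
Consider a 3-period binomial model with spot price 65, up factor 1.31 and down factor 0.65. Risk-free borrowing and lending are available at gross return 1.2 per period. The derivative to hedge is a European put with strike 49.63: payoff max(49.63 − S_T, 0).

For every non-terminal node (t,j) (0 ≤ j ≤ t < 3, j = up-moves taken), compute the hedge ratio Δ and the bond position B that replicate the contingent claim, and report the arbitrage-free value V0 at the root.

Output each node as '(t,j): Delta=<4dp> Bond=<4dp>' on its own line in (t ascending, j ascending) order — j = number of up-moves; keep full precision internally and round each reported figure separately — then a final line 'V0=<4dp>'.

(0,0): Delta=-0.0695 Bond=5.1544
(1,0): Delta=-0.4303 Bond=21.4279
(1,1): Delta=-0.0337 Bond=3.1367
(2,0): Delta=-1.0000 Bond=41.3583
(2,1): Delta=-0.3738 Bond=22.5845
(2,2): Delta=0.0000 Bond=0.0000
V0=0.6339

Since d<R<u, set p* = (R−d)/(u−d) = 0.8333; price each node as the discounted p*-expectation of its children.
Terminal values V(3,·): V(3,0)=31.7794, V(3,1)=13.6541, V(3,2)=0.0000, V(3,3)=0.0000
(2,0): S=27.4625. Δ = (V_up−V_dn)/(S_up−S_dn) = (13.6541−31.7794)/(35.9759−17.8506) = -1.0000. V = [p*·13.6541 + (1−p*)·31.7794]/1.2 = 13.8958. B = V − Δ·S = 41.3583.
(2,1): S=55.3475. Δ = (V_up−V_dn)/(S_up−S_dn) = (0.0000−13.6541)/(72.5052−35.9759) = -0.3738. V = [p*·0.0000 + (1−p*)·13.6541]/1.2 = 1.8964. B = V − Δ·S = 22.5845.
(2,2): S=111.5465. Δ = (V_up−V_dn)/(S_up−S_dn) = (0.0000−0.0000)/(146.1259−72.5052) = 0.0000. V = [p*·0.0000 + (1−p*)·0.0000]/1.2 = 0.0000. B = V − Δ·S = 0.0000.
(1,0): S=42.2500. Δ = (V_up−V_dn)/(S_up−S_dn) = (1.8964−13.8958)/(55.3475−27.4625) = -0.4303. V = [p*·1.8964 + (1−p*)·13.8958]/1.2 = 3.2469. B = V − Δ·S = 21.4279.
(1,1): S=85.1500. Δ = (V_up−V_dn)/(S_up−S_dn) = (0.0000−1.8964)/(111.5465−55.3475) = -0.0337. V = [p*·0.0000 + (1−p*)·1.8964]/1.2 = 0.2634. B = V − Δ·S = 3.1367.
(0,0): S=65.0000. Δ = (V_up−V_dn)/(S_up−S_dn) = (0.2634−3.2469)/(85.1500−42.2500) = -0.0695. V = [p*·0.2634 + (1−p*)·3.2469]/1.2 = 0.6339. B = V − Δ·S = 5.1544.
Each (Δ,B) replicates both successor values, so the strategy is self-financing and V0 is arbitrage-free.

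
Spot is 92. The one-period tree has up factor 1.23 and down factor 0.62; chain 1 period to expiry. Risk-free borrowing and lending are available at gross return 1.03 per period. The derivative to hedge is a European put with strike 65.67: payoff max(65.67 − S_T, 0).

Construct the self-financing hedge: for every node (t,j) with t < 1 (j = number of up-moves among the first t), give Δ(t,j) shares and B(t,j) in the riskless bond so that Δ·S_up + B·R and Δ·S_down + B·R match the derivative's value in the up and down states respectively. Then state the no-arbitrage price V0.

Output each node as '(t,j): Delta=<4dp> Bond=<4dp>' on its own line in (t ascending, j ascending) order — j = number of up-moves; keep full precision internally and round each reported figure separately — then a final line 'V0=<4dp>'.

(0,0): Delta=-0.1538 Bond=16.8946
V0=2.7471

No-arbitrage ⇒ martingale measure with p* = (R−d)/(u−d) = 0.6721.
Payoff layer (t=1): V(1,0)=8.6300, V(1,1)=0.0000
(0,0): S=92.0000. Δ = (V_up−V_dn)/(S_up−S_dn) = (0.0000−8.6300)/(113.1600−57.0400) = -0.1538. V = [p*·0.0000 + (1−p*)·8.6300]/1.03 = 2.7471. B = V − Δ·S = 16.8946.
The time-0 hedge costs 2.7471, which is the no-arbitrage price.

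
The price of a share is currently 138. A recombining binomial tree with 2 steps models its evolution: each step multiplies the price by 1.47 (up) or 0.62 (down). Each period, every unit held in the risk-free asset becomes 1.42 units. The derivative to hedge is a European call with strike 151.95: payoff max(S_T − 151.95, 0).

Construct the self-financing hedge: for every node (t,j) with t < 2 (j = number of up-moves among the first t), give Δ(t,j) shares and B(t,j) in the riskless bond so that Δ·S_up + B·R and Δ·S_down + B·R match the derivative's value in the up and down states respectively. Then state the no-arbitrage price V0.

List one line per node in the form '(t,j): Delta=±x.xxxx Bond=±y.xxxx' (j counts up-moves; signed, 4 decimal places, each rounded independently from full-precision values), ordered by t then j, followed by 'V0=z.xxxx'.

(0,0): Delta=0.8264 Bond=-49.7938
(1,0): Delta=0.0000 Bond=0.0000
(1,1): Delta=0.8482 Bond=-75.1264
V0=64.2501

Risk-neutral probability p* = (R−d)/(u−d) = (1.42−0.62)/(1.47−0.62) = 0.9412.
Terminal values V(2,·): V(2,0)=0.0000, V(2,1)=0.0000, V(2,2)=146.2542
  t=1,j=0: stock 85.5600 → up 125.7732 (V=0.0000), down 53.0472 (V=0.0000). Price 0.0000; hedge Δ=0.0000, bond B=0.0000.
  t=1,j=1: stock 202.8600 → up 298.2042 (V=146.2542), down 125.7732 (V=0.0000). Price 96.9373; hedge Δ=0.8482, bond B=-75.1264.
  t=0,j=0: stock 138.0000 → up 202.8600 (V=96.9373), down 85.5600 (V=0.0000). Price 64.2501; hedge Δ=0.8264, bond B=-49.7938.
Root portfolio cost Δ·138+B reproduces V0=64.2501.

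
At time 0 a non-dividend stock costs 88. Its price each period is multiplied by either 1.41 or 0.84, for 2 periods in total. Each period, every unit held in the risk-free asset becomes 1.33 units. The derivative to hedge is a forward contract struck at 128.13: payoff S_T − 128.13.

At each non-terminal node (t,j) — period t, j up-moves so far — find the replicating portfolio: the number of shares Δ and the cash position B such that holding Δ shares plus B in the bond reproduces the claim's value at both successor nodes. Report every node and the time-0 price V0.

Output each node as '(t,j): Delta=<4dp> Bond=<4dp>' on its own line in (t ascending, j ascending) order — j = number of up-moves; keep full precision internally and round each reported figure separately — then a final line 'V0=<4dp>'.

(0,0): Delta=1.0000 Bond=-72.4348
(1,0): Delta=1.0000 Bond=-96.3383
(1,1): Delta=1.0000 Bond=-96.3383
V0=15.5652

No-arbitrage ⇒ martingale measure with p* = (R−d)/(u−d) = 0.8596.
Payoff layer (t=2): V(2,0)=-66.0372, V(2,1)=-23.9028, V(2,2)=46.8228
(1,0): S=73.9200. Δ = (V_up−V_dn)/(S_up−S_dn) = (-23.9028−-66.0372)/(104.2272−62.0928) = 1.0000. V = [p*·-23.9028 + (1−p*)·-66.0372]/1.33 = -22.4183. B = V − Δ·S = -96.3383.
(1,1): S=124.0800. Δ = (V_up−V_dn)/(S_up−S_dn) = (46.8228−-23.9028)/(174.9528−104.2272) = 1.0000. V = [p*·46.8228 + (1−p*)·-23.9028]/1.33 = 27.7417. B = V − Δ·S = -96.3383.
(0,0): S=88.0000. Δ = (V_up−V_dn)/(S_up−S_dn) = (27.7417−-22.4183)/(124.0800−73.9200) = 1.0000. V = [p*·27.7417 + (1−p*)·-22.4183]/1.33 = 15.5652. B = V − Δ·S = -72.4348.
Root portfolio cost Δ·88+B reproduces V0=15.5652.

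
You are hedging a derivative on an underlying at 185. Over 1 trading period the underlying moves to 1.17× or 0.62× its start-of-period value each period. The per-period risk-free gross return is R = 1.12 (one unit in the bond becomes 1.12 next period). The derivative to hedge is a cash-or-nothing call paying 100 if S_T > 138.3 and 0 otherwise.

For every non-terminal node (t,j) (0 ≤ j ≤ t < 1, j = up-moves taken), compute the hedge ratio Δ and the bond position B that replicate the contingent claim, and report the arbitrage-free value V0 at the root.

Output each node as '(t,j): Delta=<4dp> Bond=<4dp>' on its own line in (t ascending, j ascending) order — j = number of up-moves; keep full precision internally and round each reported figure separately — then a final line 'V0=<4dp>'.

(0,0): Delta=0.9828 Bond=-100.6494
V0=81.1688

Since d<R<u, set p* = (R−d)/(u−d) = 0.9091; price each node as the discounted p*-expectation of its children.
Terminal values V(1,·): V(1,0)=0.0000, V(1,1)=100.0000
(0,0): S=185.0000. Δ = (V_up−V_dn)/(S_up−S_dn) = (100.0000−0.0000)/(216.4500−114.7000) = 0.9828. V = [p*·100.0000 + (1−p*)·0.0000]/1.12 = 81.1688. B = V − Δ·S = -100.6494.
Self-financing check: at every node Δ·S+B equals the discounted successor values.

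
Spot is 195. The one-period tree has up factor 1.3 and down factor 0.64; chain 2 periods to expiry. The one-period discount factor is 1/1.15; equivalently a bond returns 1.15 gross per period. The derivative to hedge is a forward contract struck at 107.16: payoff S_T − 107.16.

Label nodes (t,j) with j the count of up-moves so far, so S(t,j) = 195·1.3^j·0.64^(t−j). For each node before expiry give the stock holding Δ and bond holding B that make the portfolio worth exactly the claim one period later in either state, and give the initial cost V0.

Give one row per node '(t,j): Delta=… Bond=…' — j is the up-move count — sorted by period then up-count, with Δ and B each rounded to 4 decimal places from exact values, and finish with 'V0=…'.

Under the risk-neutral measure, an up-move has probability p* = (R−d)/(u−d) = 0.7727 and values discount at R = 1.15.
Terminal payoffs: V(2,0)=-27.2880, V(2,1)=55.0800, V(2,2)=222.3900
Node (1,0) S=124.8000: V=(p*·55.0800+(1−p*)·-27.2880)/1.15=31.6174; Δ=(55.0800−-27.2880)/(162.2400−79.8720)=1.0000; B=V−Δ·S=-93.1826
Node (1,1) S=253.5000: V=(p*·222.3900+(1−p*)·55.0800)/1.15=160.3174; Δ=(222.3900−55.0800)/(329.5500−162.2400)=1.0000; B=V−Δ·S=-93.1826
Node (0,0) S=195.0000: V=(p*·160.3174+(1−p*)·31.6174)/1.15=113.9716; Δ=(160.3174−31.6174)/(253.5000−124.8000)=1.0000; B=V−Δ·S=-81.0284
Self-financing check: at every node Δ·S+B equals the discounted successor values.

(0,0): Delta=1.0000 Bond=-81.0284
(1,0): Delta=1.0000 Bond=-93.1826
(1,1): Delta=1.0000 Bond=-93.1826
V0=113.9716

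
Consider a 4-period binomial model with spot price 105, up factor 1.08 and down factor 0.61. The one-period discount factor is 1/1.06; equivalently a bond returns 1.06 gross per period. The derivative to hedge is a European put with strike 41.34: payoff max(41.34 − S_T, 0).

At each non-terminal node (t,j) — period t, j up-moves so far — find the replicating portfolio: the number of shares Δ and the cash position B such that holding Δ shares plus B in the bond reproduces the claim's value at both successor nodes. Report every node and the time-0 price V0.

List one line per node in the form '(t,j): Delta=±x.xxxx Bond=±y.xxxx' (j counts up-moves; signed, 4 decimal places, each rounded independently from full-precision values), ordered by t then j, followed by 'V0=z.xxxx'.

(0,0): Delta=-0.0014 Bond=0.1502
(1,0): Delta=-0.0382 Bond=2.5154
(1,1): Delta=-0.0005 Bond=0.0545
(2,0): Delta=-0.7918 Bond=32.1123
(2,1): Delta=-0.0193 Bond=1.3576
(2,2): Delta=0.0000 Bond=0.0000
(3,0): Delta=-1.0000 Bond=39.0000
(3,1): Delta=-0.7866 Bond=33.8185
(3,2): Delta=0.0000 Bond=0.0000
(3,3): Delta=0.0000 Bond=0.0000
V0=0.0037

No-arbitrage ⇒ martingale measure with p* = (R−d)/(u−d) = 0.9574.
At expiry t=4: V(4,0)=26.8019, V(4,1)=15.6004, V(4,2)=0.0000, V(4,3)=0.0000, V(4,4)=0.0000
(3,0): S=23.8330. Δ = (V_up−V_dn)/(S_up−S_dn) = (15.6004−26.8019)/(25.7396−14.5381) = -1.0000. V = [p*·15.6004 + (1−p*)·26.8019]/1.06 = 15.1670. B = V − Δ·S = 39.0000.
(3,1): S=42.1961. Δ = (V_up−V_dn)/(S_up−S_dn) = (0.0000−15.6004)/(45.5718−25.7396) = -0.7866. V = [p*·0.0000 + (1−p*)·15.6004]/1.06 = 0.6263. B = V − Δ·S = 33.8185.
(3,2): S=74.7079. Δ = (V_up−V_dn)/(S_up−S_dn) = (0.0000−0.0000)/(80.6846−45.5718) = 0.0000. V = [p*·0.0000 + (1−p*)·0.0000]/1.06 = 0.0000. B = V − Δ·S = 0.0000.
(3,3): S=132.2698. Δ = (V_up−V_dn)/(S_up−S_dn) = (0.0000−0.0000)/(142.8513−80.6846) = 0.0000. V = [p*·0.0000 + (1−p*)·0.0000]/1.06 = 0.0000. B = V − Δ·S = 0.0000.
(2,0): S=39.0705. Δ = (V_up−V_dn)/(S_up−S_dn) = (0.6263−15.1670)/(42.1961−23.8330) = -0.7918. V = [p*·0.6263 + (1−p*)·15.1670]/1.06 = 1.1746. B = V − Δ·S = 32.1123.
(2,1): S=69.1740. Δ = (V_up−V_dn)/(S_up−S_dn) = (0.0000−0.6263)/(74.7079−42.1961) = -0.0193. V = [p*·0.0000 + (1−p*)·0.6263]/1.06 = 0.0251. B = V − Δ·S = 1.3576.
(2,2): S=122.4720. Δ = (V_up−V_dn)/(S_up−S_dn) = (0.0000−0.0000)/(132.2698−74.7079) = 0.0000. V = [p*·0.0000 + (1−p*)·0.0000]/1.06 = 0.0000. B = V − Δ·S = 0.0000.
(1,0): S=64.0500. Δ = (V_up−V_dn)/(S_up−S_dn) = (0.0251−1.1746)/(69.1740−39.0705) = -0.0382. V = [p*·0.0251 + (1−p*)·1.1746]/1.06 = 0.0699. B = V − Δ·S = 2.5154.
(1,1): S=113.4000. Δ = (V_up−V_dn)/(S_up−S_dn) = (0.0000−0.0251)/(122.4720−69.1740) = -0.0005. V = [p*·0.0000 + (1−p*)·0.0251]/1.06 = 0.0010. B = V − Δ·S = 0.0545.
(0,0): S=105.0000. Δ = (V_up−V_dn)/(S_up−S_dn) = (0.0010−0.0699)/(113.4000−64.0500) = -0.0014. V = [p*·0.0010 + (1−p*)·0.0699]/1.06 = 0.0037. B = V − Δ·S = 0.1502.
Self-financing check: at every node Δ·S+B equals the discounted successor values.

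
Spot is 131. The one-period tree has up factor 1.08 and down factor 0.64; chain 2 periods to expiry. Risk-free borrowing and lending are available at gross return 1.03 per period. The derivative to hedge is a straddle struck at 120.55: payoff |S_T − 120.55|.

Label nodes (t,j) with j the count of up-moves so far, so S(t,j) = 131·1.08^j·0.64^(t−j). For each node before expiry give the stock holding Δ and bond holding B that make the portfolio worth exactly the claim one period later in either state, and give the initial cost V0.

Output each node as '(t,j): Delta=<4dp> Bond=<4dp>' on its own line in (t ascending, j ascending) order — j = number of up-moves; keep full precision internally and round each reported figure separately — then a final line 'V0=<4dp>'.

No-arbitrage ⇒ martingale measure with p* = (R−d)/(u−d) = 0.8864.
Terminal values V(2,·): V(2,0)=66.8924, V(2,1)=30.0028, V(2,2)=32.2484
Node (1,0) S=83.8400: V=(p*·30.0028+(1−p*)·66.8924)/1.03=33.1988; Δ=(30.0028−66.8924)/(90.5472−53.6576)=-1.0000; B=V−Δ·S=117.0388
Node (1,1) S=141.4800: V=(p*·32.2484+(1−p*)·30.0028)/1.03=31.0614; Δ=(32.2484−30.0028)/(152.7984−90.5472)=0.0361; B=V−Δ·S=25.9577
Node (0,0) S=131.0000: V=(p*·31.0614+(1−p*)·33.1988)/1.03=30.3925; Δ=(31.0614−33.1988)/(141.4800−83.8400)=-0.0371; B=V−Δ·S=35.2504
The time-0 hedge costs 30.3925, which is the no-arbitrage price.

(0,0): Delta=-0.0371 Bond=35.2504
(1,0): Delta=-1.0000 Bond=117.0388
(1,1): Delta=0.0361 Bond=25.9577
V0=30.3925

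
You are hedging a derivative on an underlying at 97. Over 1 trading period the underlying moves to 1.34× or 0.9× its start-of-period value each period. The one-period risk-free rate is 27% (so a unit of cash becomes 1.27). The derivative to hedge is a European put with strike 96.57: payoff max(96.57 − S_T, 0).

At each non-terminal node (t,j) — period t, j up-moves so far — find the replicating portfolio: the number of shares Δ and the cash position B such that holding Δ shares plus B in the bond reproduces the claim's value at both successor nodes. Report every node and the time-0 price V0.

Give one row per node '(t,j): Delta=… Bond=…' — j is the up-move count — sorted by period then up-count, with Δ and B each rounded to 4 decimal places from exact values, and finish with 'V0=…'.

(0,0): Delta=-0.2172 Bond=22.2294
V0=1.1612

The replicating-portfolio and risk-neutral prices coincide; use p* = (1.27−0.9)/(1.34−0.9) = 0.8409 for the latter.
Payoff layer (t=1): V(1,0)=9.2700, V(1,1)=0.0000
Node (0,0) S=97.0000: V=(p*·0.0000+(1−p*)·9.2700)/1.27=1.1612; Δ=(0.0000−9.2700)/(129.9800−87.3000)=-0.2172; B=V−Δ·S=22.2294
Root portfolio cost Δ·97+B reproduces V0=1.1612.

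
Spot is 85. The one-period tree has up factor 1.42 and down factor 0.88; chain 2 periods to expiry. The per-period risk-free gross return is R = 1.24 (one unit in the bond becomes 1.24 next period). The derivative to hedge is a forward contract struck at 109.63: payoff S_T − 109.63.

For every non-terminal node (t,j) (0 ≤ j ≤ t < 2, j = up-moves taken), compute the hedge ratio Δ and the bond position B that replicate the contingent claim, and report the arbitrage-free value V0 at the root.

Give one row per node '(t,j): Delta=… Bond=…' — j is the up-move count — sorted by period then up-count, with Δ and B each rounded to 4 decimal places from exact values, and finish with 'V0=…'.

No-arbitrage ⇒ martingale measure with p* = (R−d)/(u−d) = 0.6667.
At expiry t=2: V(2,0)=-43.8060, V(2,1)=-3.4140, V(2,2)=61.7640
Node (1,0) S=74.8000: V=(p*·-3.4140+(1−p*)·-43.8060)/1.24=-13.6113; Δ=(-3.4140−-43.8060)/(106.2160−65.8240)=1.0000; B=V−Δ·S=-88.4113
Node (1,1) S=120.7000: V=(p*·61.7640+(1−p*)·-3.4140)/1.24=32.2887; Δ=(61.7640−-3.4140)/(171.3940−106.2160)=1.0000; B=V−Δ·S=-88.4113
Node (0,0) S=85.0000: V=(p*·32.2887+(1−p*)·-13.6113)/1.24=13.7006; Δ=(32.2887−-13.6113)/(120.7000−74.8000)=1.0000; B=V−Δ·S=-71.2994
Each (Δ,B) replicates both successor values, so the strategy is self-financing and V0 is arbitrage-free.

(0,0): Delta=1.0000 Bond=-71.2994
(1,0): Delta=1.0000 Bond=-88.4113
(1,1): Delta=1.0000 Bond=-88.4113
V0=13.7006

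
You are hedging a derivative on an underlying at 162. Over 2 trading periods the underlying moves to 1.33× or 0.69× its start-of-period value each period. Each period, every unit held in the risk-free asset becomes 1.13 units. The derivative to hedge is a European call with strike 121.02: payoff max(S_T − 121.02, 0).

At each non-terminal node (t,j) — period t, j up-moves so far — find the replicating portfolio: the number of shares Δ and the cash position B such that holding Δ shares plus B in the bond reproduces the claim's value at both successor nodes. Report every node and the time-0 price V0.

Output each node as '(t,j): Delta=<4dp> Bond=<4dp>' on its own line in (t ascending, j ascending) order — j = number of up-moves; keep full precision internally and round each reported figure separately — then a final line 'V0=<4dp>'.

No-arbitrage ⇒ martingale measure with p* = (R−d)/(u−d) = 0.6875.
Terminal values V(2,·): V(2,0)=0.0000, V(2,1)=27.6474, V(2,2)=165.5418
(1,0): S=111.7800. Δ = (V_up−V_dn)/(S_up−S_dn) = (27.6474−0.0000)/(148.6674−77.1282) = 0.3865. V = [p*·27.6474 + (1−p*)·0.0000]/1.13 = 16.8209. B = V − Δ·S = -26.3782.
(1,1): S=215.4600. Δ = (V_up−V_dn)/(S_up−S_dn) = (165.5418−27.6474)/(286.5618−148.6674) = 1.0000. V = [p*·165.5418 + (1−p*)·27.6474]/1.13 = 108.3627. B = V − Δ·S = -107.0973.
(0,0): S=162.0000. Δ = (V_up−V_dn)/(S_up−S_dn) = (108.3627−16.8209)/(215.4600−111.7800) = 0.8829. V = [p*·108.3627 + (1−p*)·16.8209]/1.13 = 70.5804. B = V − Δ·S = -72.4536.
Check: Δ(0,0)·S0 + B(0,0) = 70.5804 = V0.

(0,0): Delta=0.8829 Bond=-72.4536
(1,0): Delta=0.3865 Bond=-26.3782
(1,1): Delta=1.0000 Bond=-107.0973
V0=70.5804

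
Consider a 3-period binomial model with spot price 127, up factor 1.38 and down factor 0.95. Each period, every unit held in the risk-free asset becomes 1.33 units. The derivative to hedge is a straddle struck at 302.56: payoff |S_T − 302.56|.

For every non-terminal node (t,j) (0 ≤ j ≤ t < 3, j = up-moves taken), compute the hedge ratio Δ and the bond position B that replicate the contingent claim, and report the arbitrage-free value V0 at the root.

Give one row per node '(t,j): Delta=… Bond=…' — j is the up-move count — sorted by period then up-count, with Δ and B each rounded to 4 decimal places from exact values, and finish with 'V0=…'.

(0,0): Delta=-0.4954 Bond=82.8340
(1,0): Delta=-1.0000 Bond=171.0442
(1,1): Delta=-0.4497 Bond=102.1594
(2,0): Delta=-1.0000 Bond=227.4887
(2,1): Delta=-1.0000 Bond=227.4887
(2,2): Delta=-0.3999 Bond=123.8171
V0=19.9129

Risk-neutral probability p* = (R−d)/(u−d) = (1.33−0.95)/(1.38−0.95) = 0.8837.
Payoff layer (t=3): V(3,0)=193.6734, V(3,1)=144.3879, V(3,2)=72.7941, V(3,3)=31.2051
  t=2,j=0: stock 114.6175 → up 158.1721 (V=144.3879), down 108.8866 (V=193.6734). Price 112.8712; hedge Δ=-1.0000, bond B=227.4887.
  t=2,j=1: stock 166.4970 → up 229.7659 (V=72.7941), down 158.1721 (V=144.3879). Price 60.9917; hedge Δ=-1.0000, bond B=227.4887.
  t=2,j=2: stock 241.8588 → up 333.7651 (V=31.2051), down 229.7659 (V=72.7941). Price 27.0986; hedge Δ=-0.3999, bond B=123.8171.
  t=1,j=0: stock 120.6500 → up 166.4970 (V=60.9917), down 114.6175 (V=112.8712). Price 50.3942; hedge Δ=-1.0000, bond B=171.0442.
  t=1,j=1: stock 175.2600 → up 241.8588 (V=27.0986), down 166.4970 (V=60.9917). Price 23.3381; hedge Δ=-0.4497, bond B=102.1594.
  t=0,j=0: stock 127.0000 → up 175.2600 (V=23.3381), down 120.6500 (V=50.3942). Price 19.9129; hedge Δ=-0.4954, bond B=82.8340.
The time-0 hedge costs 19.9129, which is the no-arbitrage price.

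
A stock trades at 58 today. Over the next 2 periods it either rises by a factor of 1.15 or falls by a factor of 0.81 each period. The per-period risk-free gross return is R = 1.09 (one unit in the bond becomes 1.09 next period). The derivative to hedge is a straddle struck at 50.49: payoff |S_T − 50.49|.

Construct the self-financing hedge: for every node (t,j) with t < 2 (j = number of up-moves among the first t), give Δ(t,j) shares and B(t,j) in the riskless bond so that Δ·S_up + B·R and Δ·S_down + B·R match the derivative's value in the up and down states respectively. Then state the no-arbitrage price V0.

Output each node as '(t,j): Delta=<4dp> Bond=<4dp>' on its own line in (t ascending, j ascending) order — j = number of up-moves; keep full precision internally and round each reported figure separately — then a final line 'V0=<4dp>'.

Under the risk-neutral measure, an up-move has probability p* = (R−d)/(u−d) = 0.8235 and values discount at R = 1.09.
At expiry t=2: V(2,0)=12.4362, V(2,1)=3.5370, V(2,2)=26.2150
Node (1,0) S=46.9800: V=(p*·3.5370+(1−p*)·12.4362)/1.09=4.6857; Δ=(3.5370−12.4362)/(54.0270−38.0538)=-0.5571; B=V−Δ·S=30.8598
Node (1,1) S=66.7000: V=(p*·26.2150+(1−p*)·3.5370)/1.09=20.3789; Δ=(26.2150−3.5370)/(76.7050−54.0270)=1.0000; B=V−Δ·S=-46.3211
Node (0,0) S=58.0000: V=(p*·20.3789+(1−p*)·4.6857)/1.09=16.1555; Δ=(20.3789−4.6857)/(66.7000−46.9800)=0.7958; B=V−Δ·S=-30.0009
Self-financing check: at every node Δ·S+B equals the discounted successor values.

(0,0): Delta=0.7958 Bond=-30.0009
(1,0): Delta=-0.5571 Bond=30.8598
(1,1): Delta=1.0000 Bond=-46.3211
V0=16.1555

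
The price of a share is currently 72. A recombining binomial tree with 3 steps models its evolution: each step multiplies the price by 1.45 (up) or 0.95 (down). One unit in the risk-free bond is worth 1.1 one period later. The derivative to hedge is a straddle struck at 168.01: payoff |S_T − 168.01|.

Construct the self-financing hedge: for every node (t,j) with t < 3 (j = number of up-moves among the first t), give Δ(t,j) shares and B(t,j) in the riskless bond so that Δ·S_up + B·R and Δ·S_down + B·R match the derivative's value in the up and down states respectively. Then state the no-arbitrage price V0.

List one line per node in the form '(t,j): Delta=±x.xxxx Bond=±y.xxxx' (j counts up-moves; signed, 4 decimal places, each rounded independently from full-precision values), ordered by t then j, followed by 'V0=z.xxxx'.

(0,0): Delta=-0.7872 Bond=112.9978
(1,0): Delta=-1.0000 Bond=138.8512
(1,1): Delta=-0.4620 Bond=90.3391
(2,0): Delta=-1.0000 Bond=152.7364
(2,1): Delta=-1.0000 Bond=152.7364
(2,2): Delta=0.3606 Bond=-25.1416
V0=56.3174

No-arbitrage ⇒ martingale measure with p* = (R−d)/(u−d) = 0.3000.
At expiry t=3: V(3,0)=106.2790, V(3,1)=73.7890, V(3,2)=24.1990, V(3,3)=51.4910
(2,0): S=64.9800. Δ = (V_up−V_dn)/(S_up−S_dn) = (73.7890−106.2790)/(94.2210−61.7310) = -1.0000. V = [p*·73.7890 + (1−p*)·106.2790]/1.1 = 87.7564. B = V − Δ·S = 152.7364.
(2,1): S=99.1800. Δ = (V_up−V_dn)/(S_up−S_dn) = (24.1990−73.7890)/(143.8110−94.2210) = -1.0000. V = [p*·24.1990 + (1−p*)·73.7890]/1.1 = 53.5564. B = V − Δ·S = 152.7364.
(2,2): S=151.3800. Δ = (V_up−V_dn)/(S_up−S_dn) = (51.4910−24.1990)/(219.5010−143.8110) = 0.3606. V = [p*·51.4910 + (1−p*)·24.1990]/1.1 = 29.4424. B = V − Δ·S = -25.1416.
(1,0): S=68.4000. Δ = (V_up−V_dn)/(S_up−S_dn) = (53.5564−87.7564)/(99.1800−64.9800) = -1.0000. V = [p*·53.5564 + (1−p*)·87.7564]/1.1 = 70.4512. B = V − Δ·S = 138.8512.
(1,1): S=104.4000. Δ = (V_up−V_dn)/(S_up−S_dn) = (29.4424−53.5564)/(151.3800−99.1800) = -0.4620. V = [p*·29.4424 + (1−p*)·53.5564]/1.1 = 42.1111. B = V − Δ·S = 90.3391.
(0,0): S=72.0000. Δ = (V_up−V_dn)/(S_up−S_dn) = (42.1111−70.4512)/(104.4000−68.4000) = -0.7872. V = [p*·42.1111 + (1−p*)·70.4512]/1.1 = 56.3174. B = V − Δ·S = 112.9978.
The time-0 hedge costs 56.3174, which is the no-arbitrage price.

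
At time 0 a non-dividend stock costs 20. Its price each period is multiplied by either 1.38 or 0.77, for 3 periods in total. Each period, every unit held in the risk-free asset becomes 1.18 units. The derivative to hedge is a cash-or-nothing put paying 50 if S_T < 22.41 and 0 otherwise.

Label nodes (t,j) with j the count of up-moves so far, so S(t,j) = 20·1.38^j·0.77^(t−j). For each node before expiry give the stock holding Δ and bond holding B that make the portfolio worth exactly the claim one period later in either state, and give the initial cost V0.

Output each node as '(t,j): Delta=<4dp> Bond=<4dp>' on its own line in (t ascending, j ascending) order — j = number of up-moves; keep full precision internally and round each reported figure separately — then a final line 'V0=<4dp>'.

(0,0): Delta=-1.2973 Bond=33.6143
(1,0): Delta=-3.0317 Bond=66.3756
(1,1): Delta=-0.8252 Bond=26.6352
(2,0): Delta=0.0000 Bond=42.3729
(2,1): Delta=-3.8569 Bond=95.8600
(2,2): Delta=0.0000 Bond=0.0000
V0=7.6689

Risk-neutral probability p* = (R−d)/(u−d) = (1.18−0.77)/(1.38−0.77) = 0.6721.
Payoff layer (t=3): V(3,0)=50.0000, V(3,1)=50.0000, V(3,2)=0.0000, V(3,3)=0.0000
(2,0): S=11.8580. Δ = (V_up−V_dn)/(S_up−S_dn) = (50.0000−50.0000)/(16.3640−9.1307) = 0.0000. V = [p*·50.0000 + (1−p*)·50.0000]/1.18 = 42.3729. B = V − Δ·S = 42.3729.
(2,1): S=21.2520. Δ = (V_up−V_dn)/(S_up−S_dn) = (0.0000−50.0000)/(29.3278−16.3640) = -3.8569. V = [p*·0.0000 + (1−p*)·50.0000]/1.18 = 13.8927. B = V − Δ·S = 95.8600.
(2,2): S=38.0880. Δ = (V_up−V_dn)/(S_up−S_dn) = (0.0000−0.0000)/(52.5614−29.3278) = 0.0000. V = [p*·0.0000 + (1−p*)·0.0000]/1.18 = 0.0000. B = V − Δ·S = 0.0000.
(1,0): S=15.4000. Δ = (V_up−V_dn)/(S_up−S_dn) = (13.8927−42.3729)/(21.2520−11.8580) = -3.0317. V = [p*·13.8927 + (1−p*)·42.3729]/1.18 = 19.6869. B = V − Δ·S = 66.3756.
(1,1): S=27.6000. Δ = (V_up−V_dn)/(S_up−S_dn) = (0.0000−13.8927)/(38.0880−21.2520) = -0.8252. V = [p*·0.0000 + (1−p*)·13.8927]/1.18 = 3.8602. B = V − Δ·S = 26.6352.
(0,0): S=20.0000. Δ = (V_up−V_dn)/(S_up−S_dn) = (3.8602−19.6869)/(27.6000−15.4000) = -1.2973. V = [p*·3.8602 + (1−p*)·19.6869]/1.18 = 7.6689. B = V − Δ·S = 33.6143.
Root portfolio cost Δ·20+B reproduces V0=7.6689.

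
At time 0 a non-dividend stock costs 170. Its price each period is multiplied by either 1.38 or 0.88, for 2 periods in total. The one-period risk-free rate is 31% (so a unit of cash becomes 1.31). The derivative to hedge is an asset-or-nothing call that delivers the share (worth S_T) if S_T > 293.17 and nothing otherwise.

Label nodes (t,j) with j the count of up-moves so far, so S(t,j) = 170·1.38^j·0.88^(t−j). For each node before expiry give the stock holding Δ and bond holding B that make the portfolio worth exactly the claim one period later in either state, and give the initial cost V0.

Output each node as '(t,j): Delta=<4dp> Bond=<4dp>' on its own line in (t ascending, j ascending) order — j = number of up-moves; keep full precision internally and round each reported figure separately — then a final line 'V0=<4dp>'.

(0,0): Delta=2.5004 Bond=-285.5457
(1,0): Delta=0.0000 Bond=0.0000
(1,1): Delta=2.7600 Bond=-434.9591
V0=139.5280

Under the risk-neutral measure, an up-move has probability p* = (R−d)/(u−d) = 0.8600 and values discount at R = 1.31.
At expiry t=2: V(2,0)=0.0000, V(2,1)=0.0000, V(2,2)=323.7480
  t=1,j=0: stock 149.6000 → up 206.4480 (V=0.0000), down 131.6480 (V=0.0000). Price 0.0000; hedge Δ=0.0000, bond B=0.0000.
  t=1,j=1: stock 234.6000 → up 323.7480 (V=323.7480), down 206.4480 (V=0.0000). Price 212.5369; hedge Δ=2.7600, bond B=-434.9591.
  t=0,j=0: stock 170.0000 → up 234.6000 (V=212.5369), down 149.6000 (V=0.0000). Price 139.5280; hedge Δ=2.5004, bond B=-285.5457.
The time-0 hedge costs 139.5280, which is the no-arbitrage price.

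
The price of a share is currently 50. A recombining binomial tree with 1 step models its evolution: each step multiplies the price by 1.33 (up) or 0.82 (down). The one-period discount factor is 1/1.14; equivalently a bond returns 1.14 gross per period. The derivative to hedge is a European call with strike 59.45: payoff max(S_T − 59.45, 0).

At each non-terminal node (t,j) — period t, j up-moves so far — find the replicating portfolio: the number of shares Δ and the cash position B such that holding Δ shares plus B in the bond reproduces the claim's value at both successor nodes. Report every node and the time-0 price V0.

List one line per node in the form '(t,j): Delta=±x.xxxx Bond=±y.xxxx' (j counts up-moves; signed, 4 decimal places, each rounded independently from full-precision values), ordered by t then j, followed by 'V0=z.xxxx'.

Risk-neutral probability p* = (R−d)/(u−d) = (1.14−0.82)/(1.33−0.82) = 0.6275.
Payoff layer (t=1): V(1,0)=0.0000, V(1,1)=7.0500
Node (0,0) S=50.0000: V=(p*·7.0500+(1−p*)·0.0000)/1.14=3.8803; Δ=(7.0500−0.0000)/(66.5000−41.0000)=0.2765; B=V−Δ·S=-9.9432
Check: Δ(0,0)·S0 + B(0,0) = 3.8803 = V0.

(0,0): Delta=0.2765 Bond=-9.9432
V0=3.8803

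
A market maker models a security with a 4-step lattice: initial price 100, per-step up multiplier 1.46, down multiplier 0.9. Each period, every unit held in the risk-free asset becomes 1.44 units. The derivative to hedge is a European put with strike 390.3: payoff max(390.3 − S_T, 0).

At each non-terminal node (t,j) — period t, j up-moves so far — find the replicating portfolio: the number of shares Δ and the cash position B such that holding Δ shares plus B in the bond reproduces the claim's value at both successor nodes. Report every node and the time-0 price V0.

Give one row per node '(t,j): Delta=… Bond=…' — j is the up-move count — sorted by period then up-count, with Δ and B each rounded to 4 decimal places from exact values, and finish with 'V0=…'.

(0,0): Delta=-0.6564 Bond=69.2985
(1,0): Delta=-1.0000 Bond=130.7107
(1,1): Delta=-0.6486 Bond=98.6446
(2,0): Delta=-1.0000 Bond=188.2234
(2,1): Delta=-1.0000 Bond=188.2234
(2,2): Delta=-0.6406 Bond=140.3380
(3,0): Delta=-1.0000 Bond=271.0417
(3,1): Delta=-1.0000 Bond=271.0417
(3,2): Delta=-1.0000 Bond=271.0417
(3,3): Delta=-0.6324 Bond=199.5329
V0=3.6550

No-arbitrage ⇒ martingale measure with p* = (R−d)/(u−d) = 0.9643.
Terminal payoffs: V(4,0)=324.6900, V(4,1)=283.8660, V(4,2)=217.6404, V(4,3)=110.2078, V(4,4)=0.0000
  t=3,j=0: stock 72.9000 → up 106.4340 (V=283.8660), down 65.6100 (V=324.6900). Price 198.1417; hedge Δ=-1.0000, bond B=271.0417.
  t=3,j=1: stock 118.2600 → up 172.6596 (V=217.6404), down 106.4340 (V=283.8660). Price 152.7817; hedge Δ=-1.0000, bond B=271.0417.
  t=3,j=2: stock 191.8440 → up 280.0922 (V=110.2078), down 172.6596 (V=217.6404). Price 79.1977; hedge Δ=-1.0000, bond B=271.0417.
  t=3,j=3: stock 311.2136 → up 454.3719 (V=0.0000), down 280.0922 (V=110.2078). Price 2.7333; hedge Δ=-0.6324, bond B=199.5329.
  t=2,j=0: stock 81.0000 → up 118.2600 (V=152.7817), down 72.9000 (V=198.1417). Price 107.2234; hedge Δ=-1.0000, bond B=188.2234.
  t=2,j=1: stock 131.4000 → up 191.8440 (V=79.1977), down 118.2600 (V=152.7817). Price 56.8234; hedge Δ=-1.0000, bond B=188.2234.
  t=2,j=2: stock 213.1600 → up 311.2136 (V=2.7333), down 191.8440 (V=79.1977). Price 3.7946; hedge Δ=-0.6406, bond B=140.3380.
  t=1,j=0: stock 90.0000 → up 131.4000 (V=56.8234), down 81.0000 (V=107.2234). Price 40.7107; hedge Δ=-1.0000, bond B=130.7107.
  t=1,j=1: stock 146.0000 → up 213.1600 (V=3.7946), down 131.4000 (V=56.8234). Price 3.9503; hedge Δ=-0.6486, bond B=98.6446.
  t=0,j=0: stock 100.0000 → up 146.0000 (V=3.9503), down 90.0000 (V=40.7107). Price 3.6550; hedge Δ=-0.6564, bond B=69.2985.
Self-financing check: at every node Δ·S+B equals the discounted successor values.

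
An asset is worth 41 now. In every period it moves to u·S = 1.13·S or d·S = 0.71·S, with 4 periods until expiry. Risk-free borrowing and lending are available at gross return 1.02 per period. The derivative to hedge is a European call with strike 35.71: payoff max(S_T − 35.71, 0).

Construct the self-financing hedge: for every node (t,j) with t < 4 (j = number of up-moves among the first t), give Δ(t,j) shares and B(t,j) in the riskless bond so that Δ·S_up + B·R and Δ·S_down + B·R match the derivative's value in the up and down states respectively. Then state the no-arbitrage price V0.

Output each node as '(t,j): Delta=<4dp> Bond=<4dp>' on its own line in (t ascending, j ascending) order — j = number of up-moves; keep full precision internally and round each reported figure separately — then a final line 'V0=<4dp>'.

(0,0): Delta=0.6941 Bond=-17.4722
(1,0): Delta=0.2695 Bond=-5.4610
(1,1): Delta=0.7888 Bond=-22.2077
(2,0): Delta=0.0000 Bond=0.0000
(2,1): Delta=0.3296 Bond=-7.5468
(2,2): Delta=0.8912 Bond=-28.0118
(3,0): Delta=0.0000 Bond=0.0000
(3,1): Delta=0.0000 Bond=0.0000
(3,2): Delta=0.4031 Bond=-10.4291
(3,3): Delta=1.0000 Bond=-35.0098
V0=10.9870

No-arbitrage ⇒ martingale measure with p* = (R−d)/(u−d) = 0.7381.
Payoff layer (t=4): V(4,0)=0.0000, V(4,1)=0.0000, V(4,2)=0.0000, V(4,3)=6.2927, V(4,4)=31.1394
Node (3,0) S=14.6744: V=(p*·0.0000+(1−p*)·0.0000)/1.02=0.0000; Δ=(0.0000−0.0000)/(16.5820−10.4188)=0.0000; B=V−Δ·S=0.0000
Node (3,1) S=23.3550: V=(p*·0.0000+(1−p*)·0.0000)/1.02=0.0000; Δ=(0.0000−0.0000)/(26.3911−16.5820)=0.0000; B=V−Δ·S=0.0000
Node (3,2) S=37.1706: V=(p*·6.2927+(1−p*)·0.0000)/1.02=4.5536; Δ=(6.2927−0.0000)/(42.0027−26.3911)=0.4031; B=V−Δ·S=-10.4291
Node (3,3) S=59.1588: V=(p*·31.1394+(1−p*)·6.2927)/1.02=24.1490; Δ=(31.1394−6.2927)/(66.8494−42.0027)=1.0000; B=V−Δ·S=-35.0098
Node (2,0) S=20.6681: V=(p*·0.0000+(1−p*)·0.0000)/1.02=0.0000; Δ=(0.0000−0.0000)/(23.3550−14.6744)=0.0000; B=V−Δ·S=0.0000
Node (2,1) S=32.8943: V=(p*·4.5536+(1−p*)·0.0000)/1.02=3.2951; Δ=(4.5536−0.0000)/(37.1706−23.3550)=0.3296; B=V−Δ·S=-7.5468
Node (2,2) S=52.3529: V=(p*·24.1490+(1−p*)·4.5536)/1.02=18.6440; Δ=(24.1490−4.5536)/(59.1588−37.1706)=0.8912; B=V−Δ·S=-28.0118
Node (1,0) S=29.1100: V=(p*·3.2951+(1−p*)·0.0000)/1.02=2.3844; Δ=(3.2951−0.0000)/(32.8943−20.6681)=0.2695; B=V−Δ·S=-5.4610
Node (1,1) S=46.3300: V=(p*·18.6440+(1−p*)·3.2951)/1.02=14.3373; Δ=(18.6440−3.2951)/(52.3529−32.8943)=0.7888; B=V−Δ·S=-22.2077
Node (0,0) S=41.0000: V=(p*·14.3373+(1−p*)·2.3844)/1.02=10.9870; Δ=(14.3373−2.3844)/(46.3300−29.1100)=0.6941; B=V−Δ·S=-17.4722
Self-financing check: at every node Δ·S+B equals the discounted successor values.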